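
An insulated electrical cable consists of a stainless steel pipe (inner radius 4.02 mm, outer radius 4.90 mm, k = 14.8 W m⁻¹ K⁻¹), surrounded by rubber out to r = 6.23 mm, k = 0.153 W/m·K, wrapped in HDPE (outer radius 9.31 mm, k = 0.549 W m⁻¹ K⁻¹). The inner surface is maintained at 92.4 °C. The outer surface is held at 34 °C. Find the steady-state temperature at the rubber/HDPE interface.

T = 52.5 °C

Resistance network (inner→outer):
  R'_stainless steel = ln(0.00490/0.00402)/(2πk) = 0.1980/(2π·14.8) = 0.002129 m·K/W
  R'_rubber = ln(0.00623/0.00490)/(2πk) = 0.2401/(2π·0.153) = 0.2498 m·K/W
  R'_HDPE = ln(0.00931/0.00623)/(2πk) = 0.4017/(2π·0.549) = 0.1165 m·K/W
ΣR = 0.002129 + 0.2498 + 0.1165 = 0.3684 m·K/W
Q' = ΔT/ΣR = (92.4 °C − 34 °C)/0.3684 = 158.5 W/m
From the inner boundary to the rubber/HDPE interface, ΣR_partial = 0.2519 m·K/W.
T_interface = T_in − Q'·ΣR_partial = 92.4 °C − (158.5)(0.2519) = 52.5 °C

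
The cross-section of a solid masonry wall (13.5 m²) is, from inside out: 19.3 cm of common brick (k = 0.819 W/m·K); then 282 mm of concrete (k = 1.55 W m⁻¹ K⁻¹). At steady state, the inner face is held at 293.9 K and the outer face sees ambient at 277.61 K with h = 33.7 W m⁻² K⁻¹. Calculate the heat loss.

Resistance network (inner→outer):
  R_common brick = L/(kA) = 0.193/(0.819·13.5) = 0.01746 K/W
  R_concrete = L/(kA) = 0.282/(1.55·13.5) = 0.01348 K/W
  R_conv,out = 1/(hA) = 1/(33.7·13.5) = 0.002198 K/W
ΣR = 0.01746 + 0.01348 + 0.002198 = 0.03314 K/W
Q = ΔT/ΣR = (293.9 K − 277.61 K)/0.03314 = 492 W

Q = 492 W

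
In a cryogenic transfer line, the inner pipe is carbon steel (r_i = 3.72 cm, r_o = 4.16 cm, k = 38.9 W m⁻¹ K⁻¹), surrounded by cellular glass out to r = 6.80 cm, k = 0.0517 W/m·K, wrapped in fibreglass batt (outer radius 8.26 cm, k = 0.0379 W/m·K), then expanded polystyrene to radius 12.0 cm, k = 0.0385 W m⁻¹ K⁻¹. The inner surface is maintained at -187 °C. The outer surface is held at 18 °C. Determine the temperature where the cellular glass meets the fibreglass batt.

Treat each layer as a resistance in series:
  R'_carbon steel = ln(0.0416/0.0372)/(2πk) = 0.1118/(2π·38.9) = 4.574×10^-4 m·K/W
  R'_cellular glass = ln(0.0680/0.0416)/(2πk) = 0.4914/(2π·0.0517) = 1.513 m·K/W
  R'_fibreglass batt = ln(0.0826/0.0680)/(2πk) = 0.1945/(2π·0.0379) = 0.8168 m·K/W
  R'_expanded polystyrene = ln(0.120/0.0826)/(2πk) = 0.3735/(2π·0.0385) = 1.544 m·K/W
ΣR = 4.574×10^-4 + 1.513 + 0.8168 + 1.544 = 3.874 m·K/W
Q' = ΔT/ΣR = (-187 °C − 18 °C)/3.874 = -52.92 W/m
From the inner boundary to the cellular glass/fibreglass batt interface, ΣR_partial = 1.513 m·K/W.
T_interface = T_in − Q'·ΣR_partial = -187 °C − (-52.92)(1.513) = -107 °C

T = -107 °C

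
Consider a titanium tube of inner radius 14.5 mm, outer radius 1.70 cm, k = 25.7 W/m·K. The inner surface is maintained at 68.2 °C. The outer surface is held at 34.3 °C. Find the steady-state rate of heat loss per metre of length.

Q' = 34400 W/m

Q' = 2πk·ΔT/ln(r₂/r₁) = 2π × 25.7 × 33.9 / ln(0.0170/0.0145) = 34400 W/m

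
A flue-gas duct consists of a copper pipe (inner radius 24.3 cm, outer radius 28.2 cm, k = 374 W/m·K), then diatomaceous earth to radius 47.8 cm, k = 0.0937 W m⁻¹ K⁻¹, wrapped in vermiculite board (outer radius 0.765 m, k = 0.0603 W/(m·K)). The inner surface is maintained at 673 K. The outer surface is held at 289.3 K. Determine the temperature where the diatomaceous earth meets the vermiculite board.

T = 512 K

Treat each layer as a resistance in series:
  R'_copper = ln(0.282/0.243)/(2πk) = 0.1488/(2π·374) = 6.334×10^-5 m·K/W
  R'_diatomaceous earth = ln(0.478/0.282)/(2πk) = 0.5277/(2π·0.0937) = 0.8963 m·K/W
  R'_vermiculite board = ln(0.765/0.478)/(2πk) = 0.4703/(2π·0.0603) = 1.241 m·K/W
ΣR = 6.334×10^-5 + 0.8963 + 1.241 = 2.137 m·K/W
Q' = ΔT/ΣR = (673 K − 289.3 K)/2.137 = 179.6 W/m
From the inner boundary to the diatomaceous earth/vermiculite board interface, ΣR_partial = 0.8964 m·K/W.
T_interface = T_in − Q'·ΣR_partial = 673 K − (179.6)(0.8964) = 512 K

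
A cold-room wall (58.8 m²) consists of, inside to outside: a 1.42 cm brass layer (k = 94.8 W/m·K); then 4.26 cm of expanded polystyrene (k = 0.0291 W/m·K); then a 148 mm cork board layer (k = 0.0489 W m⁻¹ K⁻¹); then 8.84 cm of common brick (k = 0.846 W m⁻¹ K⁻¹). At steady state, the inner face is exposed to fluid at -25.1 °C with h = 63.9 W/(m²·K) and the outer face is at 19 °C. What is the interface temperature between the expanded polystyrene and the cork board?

T = -10.9 °C

Series thermal resistances, inner to outer:
  R_conv,in = 1/(hA) = 1/(63.9·58.8) = 2.661×10^-4 K/W
  R_brass = L/(kA) = 0.0142/(94.8·58.8) = 2.547×10^-6 K/W
  R_expanded polystyrene = L/(kA) = 0.0426/(0.0291·58.8) = 0.02490 K/W
  R_cork board = L/(kA) = 0.148/(0.0489·58.8) = 0.05147 K/W
  R_common brick = L/(kA) = 0.0884/(0.846·58.8) = 0.001777 K/W
ΣR = 2.661×10^-4 + 2.547×10^-6 + 0.02490 + 0.05147 + 0.001777 = 0.07842 K/W
Q = ΔT/ΣR = (-25.1 °C − 19 °C)/0.07842 = -562.4 W
From the inner boundary to the expanded polystyrene/cork board interface, ΣR_partial = 0.02517 K/W.
T_interface = T_in − Q·ΣR_partial = -25.1 °C − (-562.4)(0.02517) = -10.9 °C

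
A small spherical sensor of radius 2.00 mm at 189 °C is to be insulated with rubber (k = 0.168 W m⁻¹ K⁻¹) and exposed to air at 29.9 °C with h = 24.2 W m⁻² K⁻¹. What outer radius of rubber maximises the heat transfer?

For a sphere, r_cr = 2k_ins/h = 2·0.168/24.2 = 0.0139 m = 1.39 cm

r_cr = 1.39 cm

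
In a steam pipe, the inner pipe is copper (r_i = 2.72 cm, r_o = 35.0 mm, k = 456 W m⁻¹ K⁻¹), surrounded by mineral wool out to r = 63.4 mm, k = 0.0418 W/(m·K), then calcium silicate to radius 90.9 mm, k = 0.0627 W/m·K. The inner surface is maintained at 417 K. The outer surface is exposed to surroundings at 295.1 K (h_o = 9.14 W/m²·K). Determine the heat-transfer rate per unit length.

Series thermal resistances, inner to outer:
  R'_copper = ln(0.0350/0.0272)/(2πk) = 0.2521/(2π·456) = 8.800×10^-5 m·K/W
  R'_mineral wool = ln(0.0634/0.0350)/(2πk) = 0.5941/(2π·0.0418) = 2.262 m·K/W
  R'_calcium silicate = ln(0.0909/0.0634)/(2πk) = 0.3603/(2π·0.0627) = 0.9146 m·K/W
  R'_conv,out = 1/(2πr h) = 1/(2π·0.0909·9.14) = 0.1916 m·K/W
ΣR = 8.800×10^-5 + 2.262 + 0.9146 + 0.1916 = 3.368 m·K/W
Q' = ΔT/ΣR = (417 K − 295.1 K)/3.368 = 36.2 W/m

Q' = 36.2 W/m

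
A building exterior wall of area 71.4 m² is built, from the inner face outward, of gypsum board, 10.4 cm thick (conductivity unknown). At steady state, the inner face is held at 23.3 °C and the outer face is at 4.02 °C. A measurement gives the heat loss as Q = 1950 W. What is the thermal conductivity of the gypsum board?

ΣR = ΔT/Q = |23.3 − 4.02|/1950 = 0.009887 K/W
L/(kA) = 0.009887 ⇒ k = 0.104/(0.009887·71.4) = 0.147 W/m·K

k = 0.147 W/m·K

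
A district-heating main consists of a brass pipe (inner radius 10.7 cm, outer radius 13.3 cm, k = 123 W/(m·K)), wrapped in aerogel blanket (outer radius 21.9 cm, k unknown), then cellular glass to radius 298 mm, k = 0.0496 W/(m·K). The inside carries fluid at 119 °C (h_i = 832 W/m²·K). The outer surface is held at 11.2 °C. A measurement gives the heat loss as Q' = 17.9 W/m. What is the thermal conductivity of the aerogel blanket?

ΣR = ΔT/Q' = |119 − 11.2|/17.9 = 6.022 m·K/W
Known resistances:
  R'_conv,in = 1/(2πr h) = 1/(2π·0.107·832) = 0.001788 m·K/W
  R'_brass = ln(0.133/0.107)/(2πk) = 0.2175/(2π·123) = 2.815×10^-4 m·K/W
  R'_cellular glass = ln(0.298/0.219)/(2πk) = 0.3080/(2π·0.0496) = 0.9884 m·K/W
R_aerogel blanket = ΣR − ΣR_known = 6.022 − 0.9905 = 5.032 m·K/W
ln(r₂/r₁)/(2πk) = 5.032 ⇒ k = 0.4987/(2π·5.032) = 0.0158 W/m·K

k = 0.0158 W/m·K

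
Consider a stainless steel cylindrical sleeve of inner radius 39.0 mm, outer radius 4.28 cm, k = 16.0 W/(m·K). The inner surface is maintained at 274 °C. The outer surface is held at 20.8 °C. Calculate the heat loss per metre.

Q' = 2.74×10^5 W/m

Q' = 2πk·ΔT/ln(r₂/r₁) = 2π × 16.0 × 253.2 / ln(0.0428/0.0390) = 2.74×10^5 W/m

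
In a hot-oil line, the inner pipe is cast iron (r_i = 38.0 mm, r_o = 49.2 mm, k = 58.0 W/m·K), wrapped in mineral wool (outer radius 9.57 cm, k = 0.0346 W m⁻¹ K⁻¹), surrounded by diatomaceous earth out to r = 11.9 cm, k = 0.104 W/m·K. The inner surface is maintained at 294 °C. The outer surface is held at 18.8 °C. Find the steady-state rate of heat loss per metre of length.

Treat each layer as a resistance in series:
  R'_cast iron = ln(0.0492/0.0380)/(2πk) = 0.2583/(2π·58.0) = 7.088×10^-4 m·K/W
  R'_mineral wool = ln(0.0957/0.0492)/(2πk) = 0.6653/(2π·0.0346) = 3.060 m·K/W
  R'_diatomaceous earth = ln(0.119/0.0957)/(2πk) = 0.2179/(2π·0.104) = 0.3335 m·K/W
ΣR = 7.088×10^-4 + 3.060 + 0.3335 = 3.394 m·K/W
Q' = ΔT/ΣR = (294 °C − 18.8 °C)/3.394 = 81.1 W/m

Q' = 81.1 W/m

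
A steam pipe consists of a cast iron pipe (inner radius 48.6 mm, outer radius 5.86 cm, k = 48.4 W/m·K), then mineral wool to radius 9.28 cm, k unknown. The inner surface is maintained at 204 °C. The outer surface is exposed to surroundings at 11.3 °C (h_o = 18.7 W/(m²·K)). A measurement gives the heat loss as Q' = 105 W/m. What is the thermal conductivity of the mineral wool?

k = 0.0420 W/m·K

ΣR = ΔT/Q' = |204 − 11.3|/105 = 1.835 m·K/W
Known resistances:
  R'_cast iron = ln(0.0586/0.0486)/(2πk) = 0.1871/(2π·48.4) = 6.153×10^-4 m·K/W
  R'_conv,out = 1/(2πr h) = 1/(2π·0.0928·18.7) = 0.09171 m·K/W
R_mineral wool = ΣR − ΣR_known = 1.835 − 0.09233 = 1.743 m·K/W
ln(r₂/r₁)/(2πk) = 1.743 ⇒ k = 0.4597/(2π·1.743) = 0.0420 W/m·K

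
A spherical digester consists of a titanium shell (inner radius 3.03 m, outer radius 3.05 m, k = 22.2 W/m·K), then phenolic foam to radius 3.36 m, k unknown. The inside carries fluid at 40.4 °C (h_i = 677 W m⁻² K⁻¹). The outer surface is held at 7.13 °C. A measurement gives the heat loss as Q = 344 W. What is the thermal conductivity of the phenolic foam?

k = 0.0249 W/m·K

ΣR = ΔT/Q = |40.4 − 7.13|/344 = 0.09672 K/W
Known resistances:
  R_conv,in = 1/(4πr²h) = 1/(4π·3.03²·677) = 1.280×10^-5 K/W
  R_titanium = (1/3.03 − 1/3.05)/(4πk) = 0.002164/(4π·22.2) = 7.758×10^-6 K/W
R_phenolic foam = ΣR − ΣR_known = 0.09672 − 2.056×10^-5 = 0.09670 K/W
(1/r₁−1/r₂)/(4πk) = 0.09670 ⇒ k = 0.03025/(4π·0.09670) = 0.0249 W/m·K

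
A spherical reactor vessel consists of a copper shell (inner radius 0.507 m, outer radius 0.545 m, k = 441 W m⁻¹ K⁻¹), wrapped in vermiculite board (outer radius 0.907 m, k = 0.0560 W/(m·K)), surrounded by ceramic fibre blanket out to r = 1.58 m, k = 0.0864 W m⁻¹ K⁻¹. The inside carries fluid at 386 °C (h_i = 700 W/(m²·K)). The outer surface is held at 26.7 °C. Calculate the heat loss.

Series thermal resistances, inner to outer:
  R_conv,in = 1/(4πr²h) = 1/(4π·0.507²·700) = 4.423×10^-4 K/W
  R_copper = (1/0.507 − 1/0.545)/(4πk) = 0.1375/(4π·441) = 2.482×10^-5 K/W
  R_vermiculite board = (1/0.545 − 1/0.907)/(4πk) = 0.7323/(4π·0.0560) = 1.041 K/W
  R_ceramic fibre blanket = (1/0.907 − 1/1.58)/(4πk) = 0.4696/(4π·0.0864) = 0.4325 K/W
ΣR = 4.423×10^-4 + 2.482×10^-5 + 1.041 + 0.4325 = 1.474 K/W
Q = ΔT/ΣR = (386 °C − 26.7 °C)/1.474 = 244 W

Q = 244 W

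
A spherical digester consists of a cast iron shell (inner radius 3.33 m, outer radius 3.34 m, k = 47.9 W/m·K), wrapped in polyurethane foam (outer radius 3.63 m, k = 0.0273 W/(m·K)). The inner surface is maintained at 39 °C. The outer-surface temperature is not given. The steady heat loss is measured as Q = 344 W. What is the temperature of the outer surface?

Series resistances:
  R_cast iron = (1/3.33 − 1/3.34)/(4πk) = 8.991×10^-4/(4π·47.9) = 1.494×10^-6 K/W
  R_polyurethane foam = (1/3.34 − 1/3.63)/(4πk) = 0.02392/(4π·0.0273) = 0.06972 K/W
ΣR = 0.06972 K/W
ΔT = Q·ΣR = 344 × 0.06972 = 23.98 K
Heat flows outward, so T_out = T_in − ΔT = 39 − 23.98 = 15.0 °C

T_out = 15.0 °C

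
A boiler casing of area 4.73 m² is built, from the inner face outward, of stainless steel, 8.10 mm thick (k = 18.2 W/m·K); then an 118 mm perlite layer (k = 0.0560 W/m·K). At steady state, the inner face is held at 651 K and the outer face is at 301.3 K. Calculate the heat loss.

Series thermal resistances, inner to outer:
  R_stainless steel = L/(kA) = 0.00810/(18.2·4.73) = 9.409×10^-5 K/W
  R_perlite = L/(kA) = 0.118/(0.0560·4.73) = 0.4455 K/W
ΣR = 9.409×10^-5 + 0.4455 = 0.4456 K/W
Q = ΔT/ΣR = (651 K − 301.3 K)/0.4456 = 785 W

Q = 785 W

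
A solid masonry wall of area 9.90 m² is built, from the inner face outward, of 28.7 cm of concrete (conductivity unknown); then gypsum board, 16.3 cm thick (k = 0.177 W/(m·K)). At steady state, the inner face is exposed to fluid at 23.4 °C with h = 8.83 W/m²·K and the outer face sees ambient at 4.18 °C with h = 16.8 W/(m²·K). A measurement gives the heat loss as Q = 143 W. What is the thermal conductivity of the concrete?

ΣR = ΔT/Q = |23.4 − 4.18|/143 = 0.1344 K/W
Known resistances:
  R_conv,in = 1/(hA) = 1/(8.83·9.90) = 0.01144 K/W
  R_gypsum board = L/(kA) = 0.163/(0.177·9.90) = 0.09302 K/W
  R_conv,out = 1/(hA) = 1/(16.8·9.90) = 0.006013 K/W
R_concrete = ΣR − ΣR_known = 0.1344 − 0.1105 = 0.02390 K/W
L/(kA) = 0.02390 ⇒ k = 0.287/(0.02390·9.90) = 1.21 W/m·K

k = 1.21 W/m·K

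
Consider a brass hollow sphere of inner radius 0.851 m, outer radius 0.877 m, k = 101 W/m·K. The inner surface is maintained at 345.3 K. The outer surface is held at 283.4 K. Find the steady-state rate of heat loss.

Q = 2.26×10^6 W

Q = 4πk·ΔT/(1/r₁ − 1/r₂) = 4π × 101 × 61.9 / (1/0.851 − 1/0.877) = 2.26×10^6 W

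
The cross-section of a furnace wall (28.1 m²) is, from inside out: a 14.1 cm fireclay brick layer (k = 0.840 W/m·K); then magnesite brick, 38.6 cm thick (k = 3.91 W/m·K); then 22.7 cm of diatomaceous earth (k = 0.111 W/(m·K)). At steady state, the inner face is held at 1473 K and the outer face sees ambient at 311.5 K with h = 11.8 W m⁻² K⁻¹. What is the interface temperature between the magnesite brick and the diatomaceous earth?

Series thermal resistances, inner to outer:
  R_fireclay brick = L/(kA) = 0.141/(0.840·28.1) = 0.005974 K/W
  R_magnesite brick = L/(kA) = 0.386/(3.91·28.1) = 0.003513 K/W
  R_diatomaceous earth = L/(kA) = 0.227/(0.111·28.1) = 0.07278 K/W
  R_conv,out = 1/(hA) = 1/(11.8·28.1) = 0.003016 K/W
ΣR = 0.005974 + 0.003513 + 0.07278 + 0.003016 = 0.08528 K/W
Q = ΔT/ΣR = (1473 K − 311.5 K)/0.08528 = 13620 W
From the inner boundary to the magnesite brick/diatomaceous earth interface, ΣR_partial = 0.009487 K/W.
T_interface = T_in − Q·ΣR_partial = 1473 K − (13620)(0.009487) = 1344 K

T = 1344 K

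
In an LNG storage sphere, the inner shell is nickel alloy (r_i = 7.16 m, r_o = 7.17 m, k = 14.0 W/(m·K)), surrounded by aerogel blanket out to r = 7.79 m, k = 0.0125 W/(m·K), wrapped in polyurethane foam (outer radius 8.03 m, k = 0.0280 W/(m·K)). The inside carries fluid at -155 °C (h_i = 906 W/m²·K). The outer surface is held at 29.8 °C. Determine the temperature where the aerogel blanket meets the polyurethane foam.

T = 5.1 °C

Series thermal resistances, inner to outer:
  R_conv,in = 1/(4πr²h) = 1/(4π·7.16²·906) = 1.713×10^-6 K/W
  R_nickel alloy = (1/7.16 − 1/7.17)/(4πk) = 1.948×10^-4/(4π·14.0) = 1.107×10^-6 K/W
  R_aerogel blanket = (1/7.17 − 1/7.79)/(4πk) = 0.01110/(4π·0.0125) = 0.07067 K/W
  R_polyurethane foam = (1/7.79 − 1/8.03)/(4πk) = 0.003837/(4π·0.0280) = 0.01090 K/W
ΣR = 1.713×10^-6 + 1.107×10^-6 + 0.07067 + 0.01090 = 0.08157 K/W
Q = ΔT/ΣR = (-155 °C − 29.8 °C)/0.08157 = -2266 W
From the inner boundary to the aerogel blanket/polyurethane foam interface, ΣR_partial = 0.07067 K/W.
T_interface = T_in − Q·ΣR_partial = -155 °C − (-2266)(0.07067) = 5.1 °C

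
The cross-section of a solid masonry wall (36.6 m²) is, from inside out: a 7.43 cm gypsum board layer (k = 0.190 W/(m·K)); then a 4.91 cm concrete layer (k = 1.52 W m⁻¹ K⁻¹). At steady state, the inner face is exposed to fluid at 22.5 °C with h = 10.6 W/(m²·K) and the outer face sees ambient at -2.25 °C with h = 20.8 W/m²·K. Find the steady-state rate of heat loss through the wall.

Treat each layer as a resistance in series:
  R_conv,in = 1/(hA) = 1/(10.6·36.6) = 0.002578 K/W
  R_gypsum board = L/(kA) = 0.0743/(0.190·36.6) = 0.01068 K/W
  R_concrete = L/(kA) = 0.0491/(1.52·36.6) = 8.826×10^-4 K/W
  R_conv,out = 1/(hA) = 1/(20.8·36.6) = 0.001314 K/W
ΣR = 0.002578 + 0.01068 + 8.826×10^-4 + 0.001314 = 0.01545 K/W
Q = ΔT/ΣR = (22.5 °C − -2.25 °C)/0.01545 = 1600 W

Q = 1600 W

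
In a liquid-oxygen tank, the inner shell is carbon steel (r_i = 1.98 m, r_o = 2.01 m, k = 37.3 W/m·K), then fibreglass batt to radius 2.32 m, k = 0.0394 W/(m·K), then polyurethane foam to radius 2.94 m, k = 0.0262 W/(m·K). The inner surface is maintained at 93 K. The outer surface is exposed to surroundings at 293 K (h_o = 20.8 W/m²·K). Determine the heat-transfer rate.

Q = 487 W

Series thermal resistances, inner to outer:
  R_carbon steel = (1/1.98 − 1/2.01)/(4πk) = 0.007538/(4π·37.3) = 1.608×10^-5 K/W
  R_fibreglass batt = (1/2.01 − 1/2.32)/(4πk) = 0.06648/(4π·0.0394) = 0.1343 K/W
  R_polyurethane foam = (1/2.32 − 1/2.94)/(4πk) = 0.09090/(4π·0.0262) = 0.2761 K/W
  R_conv,out = 1/(4πr²h) = 1/(4π·2.94²·20.8) = 4.426×10^-4 K/W
ΣR = 1.608×10^-5 + 0.1343 + 0.2761 + 4.426×10^-4 = 0.4109 K/W
Q = ΔT/ΣR = (93 K − 293 K)/0.4109 = -487 W
(Negative Q ⇒ heat flows inward; heat gain = 487 W.)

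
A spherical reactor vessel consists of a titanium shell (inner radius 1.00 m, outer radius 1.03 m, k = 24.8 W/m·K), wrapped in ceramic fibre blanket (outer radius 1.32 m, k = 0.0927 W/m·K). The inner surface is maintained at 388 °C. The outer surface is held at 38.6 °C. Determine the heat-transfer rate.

Resistance network (inner→outer):
  R_titanium = (1/1.00 − 1/1.03)/(4πk) = 0.02913/(4π·24.8) = 9.346×10^-5 K/W
  R_ceramic fibre blanket = (1/1.03 − 1/1.32)/(4πk) = 0.2133/(4π·0.0927) = 0.1831 K/W
ΣR = 9.346×10^-5 + 0.1831 = 0.1832 K/W
Q = ΔT/ΣR = (388 °C − 38.6 °C)/0.1832 = 1910 W

Q = 1910 W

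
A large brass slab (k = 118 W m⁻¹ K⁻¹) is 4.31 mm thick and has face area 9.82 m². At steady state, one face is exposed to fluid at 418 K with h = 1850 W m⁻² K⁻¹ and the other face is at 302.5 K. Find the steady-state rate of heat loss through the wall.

Series thermal resistances, inner to outer:
  R_conv,in = 1/(hA) = 1/(1850·9.82) = 5.504×10^-5 K/W
  R_brass = L/(kA) = 0.00431/(118·9.82) = 3.719×10^-6 K/W
ΣR = 5.504×10^-5 + 3.719×10^-6 = 5.876×10^-5 K/W
Q = ΔT/ΣR = (418 K − 302.5 K)/5.876×10^-5 = 1.97×10^6 W

Q = 1970 kW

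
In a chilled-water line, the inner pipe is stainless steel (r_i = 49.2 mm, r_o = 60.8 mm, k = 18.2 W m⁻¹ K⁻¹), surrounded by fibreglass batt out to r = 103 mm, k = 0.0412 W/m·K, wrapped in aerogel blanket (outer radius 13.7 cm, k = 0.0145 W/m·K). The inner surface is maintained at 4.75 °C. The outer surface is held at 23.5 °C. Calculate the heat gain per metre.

Series thermal resistances, inner to outer:
  R'_stainless steel = ln(0.0608/0.0492)/(2πk) = 0.2117/(2π·18.2) = 0.001851 m·K/W
  R'_fibreglass batt = ln(0.103/0.0608)/(2πk) = 0.5271/(2π·0.0412) = 2.036 m·K/W
  R'_aerogel blanket = ln(0.137/0.103)/(2πk) = 0.2853/(2π·0.0145) = 3.131 m·K/W
ΣR = 0.001851 + 2.036 + 3.131 = 5.169 m·K/W
Q' = ΔT/ΣR = (4.75 °C − 23.5 °C)/5.169 = -3.63 W/m
(Negative Q' ⇒ heat flows inward; heat gain = 3.63 W/m.)

Q' = 3.63 W/m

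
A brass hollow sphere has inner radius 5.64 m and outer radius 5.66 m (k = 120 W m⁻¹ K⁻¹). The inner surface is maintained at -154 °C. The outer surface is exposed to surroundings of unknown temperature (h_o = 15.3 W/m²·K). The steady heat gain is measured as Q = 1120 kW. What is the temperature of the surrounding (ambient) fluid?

Series resistances:
  R_brass = (1/5.64 − 1/5.66)/(4πk) = 6.265×10^-4/(4π·120) = 4.155×10^-7 K/W
  R_conv,out = 1/(4πr²h) = 1/(4π·5.66²·15.3) = 1.624×10^-4 K/W
ΣR = 1.628×10^-4 K/W
ΔT = Q·ΣR = 1.12×10^6 × 1.628×10^-4 = 182.3 K
Heat flows inward, so T_out = T_in + ΔT = -154 + 182.3 = 28.3 °C

T_out = 28.3 °C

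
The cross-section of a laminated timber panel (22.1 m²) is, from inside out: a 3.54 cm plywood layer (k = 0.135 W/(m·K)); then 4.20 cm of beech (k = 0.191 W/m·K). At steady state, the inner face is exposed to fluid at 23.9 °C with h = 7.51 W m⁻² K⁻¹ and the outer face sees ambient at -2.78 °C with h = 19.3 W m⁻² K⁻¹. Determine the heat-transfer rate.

Q = 884 W

Series thermal resistances, inner to outer:
  R_conv,in = 1/(hA) = 1/(7.51·22.1) = 0.006025 K/W
  R_plywood = L/(kA) = 0.0354/(0.135·22.1) = 0.01187 K/W
  R_beech = L/(kA) = 0.0420/(0.191·22.1) = 0.009950 K/W
  R_conv,out = 1/(hA) = 1/(19.3·22.1) = 0.002345 K/W
ΣR = 0.006025 + 0.01187 + 0.009950 + 0.002345 = 0.03019 K/W
Q = ΔT/ΣR = (23.9 °C − -2.78 °C)/0.03019 = 884 W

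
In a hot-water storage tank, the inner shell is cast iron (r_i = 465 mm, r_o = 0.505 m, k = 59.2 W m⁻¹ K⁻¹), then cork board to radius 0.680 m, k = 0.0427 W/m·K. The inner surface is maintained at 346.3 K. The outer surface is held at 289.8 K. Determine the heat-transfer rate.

Resistance network (inner→outer):
  R_cast iron = (1/0.465 − 1/0.505)/(4πk) = 0.1703/(4π·59.2) = 2.290×10^-4 K/W
  R_cork board = (1/0.505 − 1/0.680)/(4πk) = 0.5096/(4π·0.0427) = 0.9497 K/W
ΣR = 2.290×10^-4 + 0.9497 = 0.9499 K/W
Q = ΔT/ΣR = (346.3 K − 289.8 K)/0.9499 = 59.5 W

Q = 59.5 W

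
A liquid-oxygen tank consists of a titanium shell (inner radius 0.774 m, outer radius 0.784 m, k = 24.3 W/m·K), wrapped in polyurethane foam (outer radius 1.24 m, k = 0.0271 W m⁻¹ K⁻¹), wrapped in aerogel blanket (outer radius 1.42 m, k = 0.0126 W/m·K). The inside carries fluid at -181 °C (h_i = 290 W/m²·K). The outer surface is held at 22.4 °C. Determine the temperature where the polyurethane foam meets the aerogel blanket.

Resistance network (inner→outer):
  R_conv,in = 1/(4πr²h) = 1/(4π·0.774²·290) = 4.580×10^-4 K/W
  R_titanium = (1/0.774 − 1/0.784)/(4πk) = 0.01648/(4π·24.3) = 5.397×10^-5 K/W
  R_polyurethane foam = (1/0.784 − 1/1.24)/(4πk) = 0.4691/(4π·0.0271) = 1.377 K/W
  R_aerogel blanket = (1/1.24 − 1/1.42)/(4πk) = 0.1022/(4π·0.0126) = 0.6456 K/W
ΣR = 4.580×10^-4 + 5.397×10^-5 + 1.377 + 0.6456 = 2.023 K/W
Q = ΔT/ΣR = (-181 °C − 22.4 °C)/2.023 = -100.5 W
From the inner boundary to the polyurethane foam/aerogel blanket interface, ΣR_partial = 1.378 K/W.
T_interface = T_in − Q·ΣR_partial = -181 °C − (-100.5)(1.378) = -42.5 °C

T = -42.5 °C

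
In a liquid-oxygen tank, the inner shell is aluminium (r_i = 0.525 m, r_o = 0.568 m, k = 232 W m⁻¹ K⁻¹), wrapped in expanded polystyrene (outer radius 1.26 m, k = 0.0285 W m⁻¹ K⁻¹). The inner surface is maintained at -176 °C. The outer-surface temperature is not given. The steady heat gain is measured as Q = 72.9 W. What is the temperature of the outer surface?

Series resistances:
  R_aluminium = (1/0.525 − 1/0.568)/(4πk) = 0.1442/(4π·232) = 4.946×10^-5 K/W
  R_expanded polystyrene = (1/0.568 − 1/1.26)/(4πk) = 0.9669/(4π·0.0285) = 2.700 K/W
ΣR = 2.700 K/W
ΔT = Q·ΣR = 72.9 × 2.700 = 196.8 K
Heat flows inward, so T_out = T_in + ΔT = -176 + 196.8 = 20.8 °C

T_out = 20.8 °C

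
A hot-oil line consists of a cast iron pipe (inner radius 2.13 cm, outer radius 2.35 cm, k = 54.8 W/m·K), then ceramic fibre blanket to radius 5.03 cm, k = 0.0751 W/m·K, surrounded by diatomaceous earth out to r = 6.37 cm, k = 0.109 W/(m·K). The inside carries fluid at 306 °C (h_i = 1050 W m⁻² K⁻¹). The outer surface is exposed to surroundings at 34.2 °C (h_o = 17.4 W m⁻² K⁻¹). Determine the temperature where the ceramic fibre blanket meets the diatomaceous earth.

Resistance network (inner→outer):
  R'_conv,in = 1/(2πr h) = 1/(2π·0.0213·1050) = 0.007116 m·K/W
  R'_cast iron = ln(0.0235/0.0213)/(2πk) = 0.09829/(2π·54.8) = 2.855×10^-4 m·K/W
  R'_ceramic fibre blanket = ln(0.0503/0.0235)/(2πk) = 0.7610/(2π·0.0751) = 1.613 m·K/W
  R'_diatomaceous earth = ln(0.0637/0.0503)/(2πk) = 0.2362/(2π·0.109) = 0.3449 m·K/W
  R'_conv,out = 1/(2πr h) = 1/(2π·0.0637·17.4) = 0.1436 m·K/W
ΣR = 0.007116 + 2.855×10^-4 + 1.613 + 0.3449 + 0.1436 = 2.109 m·K/W
Q' = ΔT/ΣR = (306 °C − 34.2 °C)/2.109 = 128.9 W/m
From the inner boundary to the ceramic fibre blanket/diatomaceous earth interface, ΣR_partial = 1.620 m·K/W.
T_interface = T_in − Q'·ΣR_partial = 306 °C − (128.9)(1.620) = 97.2 °C

T = 97.2 °C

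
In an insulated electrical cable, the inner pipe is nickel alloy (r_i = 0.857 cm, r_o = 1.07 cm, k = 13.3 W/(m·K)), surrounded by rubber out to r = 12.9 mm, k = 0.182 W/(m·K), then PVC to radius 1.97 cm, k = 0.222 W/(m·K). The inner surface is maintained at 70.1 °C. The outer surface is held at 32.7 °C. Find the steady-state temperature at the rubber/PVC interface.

Resistance network (inner→outer):
  R'_nickel alloy = ln(0.0107/0.00857)/(2πk) = 0.2220/(2π·13.3) = 0.002656 m·K/W
  R'_rubber = ln(0.0129/0.0107)/(2πk) = 0.1870/(2π·0.182) = 0.1635 m·K/W
  R'_PVC = ln(0.0197/0.0129)/(2πk) = 0.4234/(2π·0.222) = 0.3035 m·K/W
ΣR = 0.002656 + 0.1635 + 0.3035 = 0.4697 m·K/W
Q' = ΔT/ΣR = (70.1 °C − 32.7 °C)/0.4697 = 79.63 W/m
From the inner boundary to the rubber/PVC interface, ΣR_partial = 0.1662 m·K/W.
T_interface = T_in − Q'·ΣR_partial = 70.1 °C − (79.63)(0.1662) = 56.9 °C

T = 56.9 °C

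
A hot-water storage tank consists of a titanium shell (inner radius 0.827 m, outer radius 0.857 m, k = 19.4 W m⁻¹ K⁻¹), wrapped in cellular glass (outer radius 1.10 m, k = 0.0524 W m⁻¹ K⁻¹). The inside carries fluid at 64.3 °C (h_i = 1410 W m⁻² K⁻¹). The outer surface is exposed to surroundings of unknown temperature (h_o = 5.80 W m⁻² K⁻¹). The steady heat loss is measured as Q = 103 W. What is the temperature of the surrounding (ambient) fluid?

Sum the resistances:
  R_conv,in = 1/(4πr²h) = 1/(4π·0.827²·1410) = 8.252×10^-5 K/W
  R_titanium = (1/0.827 − 1/0.857)/(4πk) = 0.04233/(4π·19.4) = 1.736×10^-4 K/W
  R_cellular glass = (1/0.857 − 1/1.10)/(4πk) = 0.2578/(4π·0.0524) = 0.3915 K/W
  R_conv,out = 1/(4πr²h) = 1/(4π·1.10²·5.80) = 0.01134 K/W
ΣR = 0.4031 K/W
ΔT = Q·ΣR = 103 × 0.4031 = 41.52 K
Heat flows outward, so T_out = T_in − ΔT = 64.3 − 41.52 = 22.8 °C

T_out = 22.8 °C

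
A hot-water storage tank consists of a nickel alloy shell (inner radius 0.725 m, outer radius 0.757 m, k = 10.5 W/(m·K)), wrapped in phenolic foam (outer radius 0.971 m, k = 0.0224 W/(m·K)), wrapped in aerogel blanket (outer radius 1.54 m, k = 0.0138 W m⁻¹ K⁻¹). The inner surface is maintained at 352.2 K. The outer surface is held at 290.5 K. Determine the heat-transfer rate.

Q = 19.1 W

Resistance network (inner→outer):
  R_nickel alloy = (1/0.725 − 1/0.757)/(4πk) = 0.05831/(4π·10.5) = 4.419×10^-4 K/W
  R_phenolic foam = (1/0.757 − 1/0.971)/(4πk) = 0.2911/(4π·0.0224) = 1.034 K/W
  R_aerogel blanket = (1/0.971 − 1/1.54)/(4πk) = 0.3805/(4π·0.0138) = 2.194 K/W
ΣR = 4.419×10^-4 + 1.034 + 2.194 = 3.228 K/W
Q = ΔT/ΣR = (352.2 K − 290.5 K)/3.228 = 19.1 W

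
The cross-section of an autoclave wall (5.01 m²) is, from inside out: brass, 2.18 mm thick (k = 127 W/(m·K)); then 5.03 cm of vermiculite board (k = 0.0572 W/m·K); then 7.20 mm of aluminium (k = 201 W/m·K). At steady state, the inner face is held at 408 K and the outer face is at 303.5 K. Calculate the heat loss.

Series thermal resistances, inner to outer:
  R_brass = L/(kA) = 0.00218/(127·5.01) = 3.426×10^-6 K/W
  R_vermiculite board = L/(kA) = 0.0503/(0.0572·5.01) = 0.1755 K/W
  R_aluminium = L/(kA) = 0.00720/(201·5.01) = 7.150×10^-6 K/W
ΣR = 3.426×10^-6 + 0.1755 + 7.150×10^-6 = 0.1755 K/W
Q = ΔT/ΣR = (408 K − 303.5 K)/0.1755 = 595 W

Q = 595 W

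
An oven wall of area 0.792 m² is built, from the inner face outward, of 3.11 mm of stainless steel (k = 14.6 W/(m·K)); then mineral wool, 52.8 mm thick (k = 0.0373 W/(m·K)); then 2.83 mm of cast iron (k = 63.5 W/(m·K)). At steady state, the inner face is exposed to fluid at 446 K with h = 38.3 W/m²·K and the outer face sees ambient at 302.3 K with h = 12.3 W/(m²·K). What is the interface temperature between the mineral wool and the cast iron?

Series thermal resistances, inner to outer:
  R_conv,in = 1/(hA) = 1/(38.3·0.792) = 0.03297 K/W
  R_stainless steel = L/(kA) = 0.00311/(14.6·0.792) = 2.690×10^-4 K/W
  R_mineral wool = L/(kA) = 0.0528/(0.0373·0.792) = 1.787 K/W
  R_cast iron = L/(kA) = 0.00283/(63.5·0.792) = 5.627×10^-5 K/W
  R_conv,out = 1/(hA) = 1/(12.3·0.792) = 0.1027 K/W
ΣR = 0.03297 + 2.690×10^-4 + 1.787 + 5.627×10^-5 + 0.1027 = 1.923 K/W
Q = ΔT/ΣR = (446 K − 302.3 K)/1.923 = 74.73 W
From the inner boundary to the mineral wool/cast iron interface, ΣR_partial = 1.820 K/W.
T_interface = T_in − Q·ΣR_partial = 446 K − (74.73)(1.820) = 310.0 K

T = 310.0 K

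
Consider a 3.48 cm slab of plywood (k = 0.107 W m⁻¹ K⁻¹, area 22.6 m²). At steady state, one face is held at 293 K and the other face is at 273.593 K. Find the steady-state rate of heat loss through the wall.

Q = kA·ΔT/L = 0.107 × 22.6 × |293 K − 273.593 K| / 0.0348 = 1350 W

Q = 1350 W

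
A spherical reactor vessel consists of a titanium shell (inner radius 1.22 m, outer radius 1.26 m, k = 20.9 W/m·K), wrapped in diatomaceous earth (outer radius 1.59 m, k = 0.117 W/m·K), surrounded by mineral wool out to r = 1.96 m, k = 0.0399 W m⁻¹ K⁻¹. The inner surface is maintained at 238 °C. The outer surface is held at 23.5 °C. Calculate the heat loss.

Q = 615 W

Treat each layer as a resistance in series:
  R_titanium = (1/1.22 − 1/1.26)/(4πk) = 0.02602/(4π·20.9) = 9.908×10^-5 K/W
  R_diatomaceous earth = (1/1.26 − 1/1.59)/(4πk) = 0.1647/(4π·0.117) = 0.1120 K/W
  R_mineral wool = (1/1.59 − 1/1.96)/(4πk) = 0.1187/(4π·0.0399) = 0.2368 K/W
ΣR = 9.908×10^-5 + 0.1120 + 0.2368 = 0.3489 K/W
Q = ΔT/ΣR = (238 °C − 23.5 °C)/0.3489 = 615 W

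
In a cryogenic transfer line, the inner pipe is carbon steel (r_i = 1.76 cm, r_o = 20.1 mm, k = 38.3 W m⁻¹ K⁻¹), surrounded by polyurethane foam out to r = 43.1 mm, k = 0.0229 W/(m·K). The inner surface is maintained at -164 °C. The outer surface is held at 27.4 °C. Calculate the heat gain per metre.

Q' = 36.1 W/m

Series thermal resistances, inner to outer:
  R'_carbon steel = ln(0.0201/0.0176)/(2πk) = 0.1328/(2π·38.3) = 5.519×10^-4 m·K/W
  R'_polyurethane foam = ln(0.0431/0.0201)/(2πk) = 0.7628/(2π·0.0229) = 5.301 m·K/W
ΣR = 5.519×10^-4 + 5.301 = 5.302 m·K/W
Q' = ΔT/ΣR = (-164 °C − 27.4 °C)/5.302 = -36.1 W/m
(Negative Q' ⇒ heat flows inward; heat gain = 36.1 W/m.)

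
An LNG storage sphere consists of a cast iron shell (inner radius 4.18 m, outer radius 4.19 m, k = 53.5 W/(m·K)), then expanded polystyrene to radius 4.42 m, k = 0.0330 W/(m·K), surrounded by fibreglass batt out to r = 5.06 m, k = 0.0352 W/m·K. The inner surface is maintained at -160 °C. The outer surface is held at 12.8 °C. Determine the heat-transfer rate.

Resistance network (inner→outer):
  R_cast iron = (1/4.18 − 1/4.19)/(4πk) = 5.710×10^-4/(4π·53.5) = 8.493×10^-7 K/W
  R_expanded polystyrene = (1/4.19 − 1/4.42)/(4πk) = 0.01242/(4π·0.0330) = 0.02995 K/W
  R_fibreglass batt = (1/4.42 − 1/5.06)/(4πk) = 0.02862/(4π·0.0352) = 0.06469 K/W
ΣR = 8.493×10^-7 + 0.02995 + 0.06469 = 0.09464 K/W
Q = ΔT/ΣR = (-160 °C − 12.8 °C)/0.09464 = -1830 W
(Negative Q ⇒ heat flows inward; heat gain = 1830 W.)

Q = 1830 W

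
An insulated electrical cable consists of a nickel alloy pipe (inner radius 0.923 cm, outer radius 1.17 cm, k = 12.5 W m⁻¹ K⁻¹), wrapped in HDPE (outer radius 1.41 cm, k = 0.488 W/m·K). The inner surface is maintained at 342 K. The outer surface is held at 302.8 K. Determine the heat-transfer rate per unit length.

Q' = 614 W/m

Treat each layer as a resistance in series:
  R'_nickel alloy = ln(0.0117/0.00923)/(2πk) = 0.2371/(2π·12.5) = 0.003019 m·K/W
  R'_HDPE = ln(0.0141/0.0117)/(2πk) = 0.1866/(2π·0.488) = 0.06085 m·K/W
ΣR = 0.003019 + 0.06085 = 0.06387 m·K/W
Q' = ΔT/ΣR = (342 K − 302.8 K)/0.06387 = 614 W/m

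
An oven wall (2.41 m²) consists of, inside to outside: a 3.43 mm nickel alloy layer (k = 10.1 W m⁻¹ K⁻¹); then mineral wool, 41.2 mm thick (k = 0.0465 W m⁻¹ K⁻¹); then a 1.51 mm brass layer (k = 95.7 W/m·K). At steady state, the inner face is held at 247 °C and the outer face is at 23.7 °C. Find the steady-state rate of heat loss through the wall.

Resistance network (inner→outer):
  R_nickel alloy = L/(kA) = 0.00343/(10.1·2.41) = 1.409×10^-4 K/W
  R_mineral wool = L/(kA) = 0.0412/(0.0465·2.41) = 0.3676 K/W
  R_brass = L/(kA) = 0.00151/(95.7·2.41) = 6.547×10^-6 K/W
ΣR = 1.409×10^-4 + 0.3676 + 6.547×10^-6 = 0.3677 K/W
Q = ΔT/ΣR = (247 °C − 23.7 °C)/0.3677 = 607 W

Q = 607 W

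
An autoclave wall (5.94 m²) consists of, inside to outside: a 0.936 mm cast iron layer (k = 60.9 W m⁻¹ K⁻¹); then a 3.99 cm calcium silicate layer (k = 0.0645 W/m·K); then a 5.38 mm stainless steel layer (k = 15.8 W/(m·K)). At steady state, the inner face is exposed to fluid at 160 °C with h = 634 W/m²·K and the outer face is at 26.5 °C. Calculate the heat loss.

Q = 1280 W

Resistance network (inner→outer):
  R_conv,in = 1/(hA) = 1/(634·5.94) = 2.655×10^-4 K/W
  R_cast iron = L/(kA) = 9.36×10^-4/(60.9·5.94) = 2.587×10^-6 K/W
  R_calcium silicate = L/(kA) = 0.0399/(0.0645·5.94) = 0.1041 K/W
  R_stainless steel = L/(kA) = 0.00538/(15.8·5.94) = 5.732×10^-5 K/W
ΣR = 2.655×10^-4 + 2.587×10^-6 + 0.1041 + 5.732×10^-5 = 0.1044 K/W
Q = ΔT/ΣR = (160 °C − 26.5 °C)/0.1044 = 1280 W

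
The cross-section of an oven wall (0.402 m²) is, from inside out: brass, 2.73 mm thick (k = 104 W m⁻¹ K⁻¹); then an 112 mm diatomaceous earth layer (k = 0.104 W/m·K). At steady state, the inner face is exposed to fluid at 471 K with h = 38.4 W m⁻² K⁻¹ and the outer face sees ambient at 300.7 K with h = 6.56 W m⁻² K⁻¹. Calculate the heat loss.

Q = 54.5 W

Series thermal resistances, inner to outer:
  R_conv,in = 1/(hA) = 1/(38.4·0.402) = 0.06478 K/W
  R_brass = L/(kA) = 0.00273/(104·0.402) = 6.530×10^-5 K/W
  R_diatomaceous earth = L/(kA) = 0.112/(0.104·0.402) = 2.679 K/W
  R_conv,out = 1/(hA) = 1/(6.56·0.402) = 0.3792 K/W
ΣR = 0.06478 + 6.530×10^-5 + 2.679 + 0.3792 = 3.123 K/W
Q = ΔT/ΣR = (471 K − 300.7 K)/3.123 = 54.5 W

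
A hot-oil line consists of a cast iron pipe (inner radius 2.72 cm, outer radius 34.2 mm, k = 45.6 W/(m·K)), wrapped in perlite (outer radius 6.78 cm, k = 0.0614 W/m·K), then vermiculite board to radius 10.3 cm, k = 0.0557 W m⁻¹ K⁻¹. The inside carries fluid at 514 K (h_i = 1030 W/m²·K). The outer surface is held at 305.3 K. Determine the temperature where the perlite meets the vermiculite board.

Treat each layer as a resistance in series:
  R'_conv,in = 1/(2πr h) = 1/(2π·0.0272·1030) = 0.005681 m·K/W
  R'_cast iron = ln(0.0342/0.0272)/(2πk) = 0.2290/(2π·45.6) = 7.993×10^-4 m·K/W
  R'_perlite = ln(0.0678/0.0342)/(2πk) = 0.6843/(2π·0.0614) = 1.774 m·K/W
  R'_vermiculite board = ln(0.103/0.0678)/(2πk) = 0.4182/(2π·0.0557) = 1.195 m·K/W
ΣR = 0.005681 + 7.993×10^-4 + 1.774 + 1.195 = 2.975 m·K/W
Q' = ΔT/ΣR = (514 K − 305.3 K)/2.975 = 70.15 W/m
From the inner boundary to the perlite/vermiculite board interface, ΣR_partial = 1.780 m·K/W.
T_interface = T_in − Q'·ΣR_partial = 514 K − (70.15)(1.780) = 389 K

T = 389 K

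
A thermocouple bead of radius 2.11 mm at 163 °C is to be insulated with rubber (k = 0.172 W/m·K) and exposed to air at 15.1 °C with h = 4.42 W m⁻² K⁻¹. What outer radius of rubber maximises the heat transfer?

For a sphere, r_cr = 2k_ins/h = 2·0.172/4.42 = 0.0778 m = 7.78 cm

r_cr = 7.78 cm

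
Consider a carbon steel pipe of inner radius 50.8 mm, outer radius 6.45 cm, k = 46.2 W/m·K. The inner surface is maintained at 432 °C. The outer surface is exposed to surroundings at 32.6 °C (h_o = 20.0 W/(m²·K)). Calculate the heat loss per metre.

Treat each layer as a resistance in series:
  R'_carbon steel = ln(0.0645/0.0508)/(2πk) = 0.2388/(2π·46.2) = 8.225×10^-4 m·K/W
  R'_conv,out = 1/(2πr h) = 1/(2π·0.0645·20.0) = 0.1234 m·K/W
ΣR = 8.225×10^-4 + 0.1234 = 0.1242 m·K/W
Q' = ΔT/ΣR = (432 °C − 32.6 °C)/0.1242 = 3220 W/m

Q' = 3220 W/m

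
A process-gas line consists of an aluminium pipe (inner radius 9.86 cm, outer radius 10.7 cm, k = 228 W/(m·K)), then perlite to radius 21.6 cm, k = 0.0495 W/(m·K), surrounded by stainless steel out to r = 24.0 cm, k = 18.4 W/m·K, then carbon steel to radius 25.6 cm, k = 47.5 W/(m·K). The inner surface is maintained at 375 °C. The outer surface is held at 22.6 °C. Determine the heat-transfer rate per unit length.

Q' = 156 W/m

Resistance network (inner→outer):
  R'_aluminium = ln(0.107/0.0986)/(2πk) = 0.08176/(2π·228) = 5.707×10^-5 m·K/W
  R'_perlite = ln(0.216/0.107)/(2πk) = 0.7024/(2π·0.0495) = 2.259 m·K/W
  R'_stainless steel = ln(0.240/0.216)/(2πk) = 0.1054/(2π·18.4) = 9.113×10^-4 m·K/W
  R'_carbon steel = ln(0.256/0.240)/(2πk) = 0.06454/(2π·47.5) = 2.162×10^-4 m·K/W
ΣR = 5.707×10^-5 + 2.259 + 9.113×10^-4 + 2.162×10^-4 = 2.260 m·K/W
Q' = ΔT/ΣR = (375 °C − 22.6 °C)/2.260 = 156 W/m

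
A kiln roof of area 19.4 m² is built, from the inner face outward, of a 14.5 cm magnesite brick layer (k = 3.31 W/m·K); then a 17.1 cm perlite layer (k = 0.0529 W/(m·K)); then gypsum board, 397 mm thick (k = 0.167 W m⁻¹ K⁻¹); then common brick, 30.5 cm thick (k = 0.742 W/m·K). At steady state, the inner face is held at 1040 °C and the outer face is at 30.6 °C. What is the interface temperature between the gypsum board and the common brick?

T = 99 °C

Treat each layer as a resistance in series:
  R_magnesite brick = L/(kA) = 0.145/(3.31·19.4) = 0.002258 K/W
  R_perlite = L/(kA) = 0.171/(0.0529·19.4) = 0.1666 K/W
  R_gypsum board = L/(kA) = 0.397/(0.167·19.4) = 0.1225 K/W
  R_common brick = L/(kA) = 0.305/(0.742·19.4) = 0.02119 K/W
ΣR = 0.002258 + 0.1666 + 0.1225 + 0.02119 = 0.3125 K/W
Q = ΔT/ΣR = (1040 °C − 30.6 °C)/0.3125 = 3230 W
From the inner boundary to the gypsum board/common brick interface, ΣR_partial = 0.2914 K/W.
T_interface = T_in − Q·ΣR_partial = 1040 °C − (3230)(0.2914) = 99 °C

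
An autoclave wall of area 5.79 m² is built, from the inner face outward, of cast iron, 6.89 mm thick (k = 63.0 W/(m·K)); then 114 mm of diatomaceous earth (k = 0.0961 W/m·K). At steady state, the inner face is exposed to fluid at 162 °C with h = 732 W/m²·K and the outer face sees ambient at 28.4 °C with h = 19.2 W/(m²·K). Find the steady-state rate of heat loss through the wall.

Q = 624 W

Treat each layer as a resistance in series:
  R_conv,in = 1/(hA) = 1/(732·5.79) = 2.359×10^-4 K/W
  R_cast iron = L/(kA) = 0.00689/(63.0·5.79) = 1.889×10^-5 K/W
  R_diatomaceous earth = L/(kA) = 0.114/(0.0961·5.79) = 0.2049 K/W
  R_conv,out = 1/(hA) = 1/(19.2·5.79) = 0.008995 K/W
ΣR = 2.359×10^-4 + 1.889×10^-5 + 0.2049 + 0.008995 = 0.2141 K/W
Q = ΔT/ΣR = (162 °C − 28.4 °C)/0.2141 = 624 W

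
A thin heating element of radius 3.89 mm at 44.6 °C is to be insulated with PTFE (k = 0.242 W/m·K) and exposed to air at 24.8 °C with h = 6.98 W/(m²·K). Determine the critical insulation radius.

r_cr = 3.47 cm

For a cylinder, r_cr = k_ins/h = 0.242/6.98 = 0.0347 m = 3.47 cm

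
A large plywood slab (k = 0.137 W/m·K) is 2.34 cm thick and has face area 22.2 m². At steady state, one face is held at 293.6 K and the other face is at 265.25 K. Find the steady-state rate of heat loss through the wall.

Q = kA·ΔT/L = 0.137 × 22.2 × |293.6 K − 265.25 K| / 0.0234 = 3680 W

Q = 3680 W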